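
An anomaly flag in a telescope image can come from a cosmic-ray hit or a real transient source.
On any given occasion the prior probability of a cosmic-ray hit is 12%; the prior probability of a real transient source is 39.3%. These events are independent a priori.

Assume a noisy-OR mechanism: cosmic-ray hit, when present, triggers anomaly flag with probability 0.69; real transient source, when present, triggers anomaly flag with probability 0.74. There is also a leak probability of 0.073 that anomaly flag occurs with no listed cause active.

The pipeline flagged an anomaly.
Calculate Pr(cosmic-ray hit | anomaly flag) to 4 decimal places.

Pr(cosmic-ray hit | anomaly flag) ≈ 0.2407

Under noisy-OR, P(anomaly flag | causes) = 1 − (1−0.073)·∏(1−qᵢ) over the active causes.
Enumerate the 4 (cosmic-ray hit, real transient source) configurations and weight by the priors:
  P(anomaly flag) = 0.073*0.88*0.607 + 0.75898*0.88*0.393 + 0.71263*0.12*0.607 + 0.925284*0.12*0.393
        = 0.038994 + 0.262486 + 0.051908 + 0.043636 = 0.397024
The terms with cosmic-ray hit present sum to 0.095544, so
  P(cosmic-ray hit | anomaly flag) = 0.095544 / 0.397024 ≈ 0.2407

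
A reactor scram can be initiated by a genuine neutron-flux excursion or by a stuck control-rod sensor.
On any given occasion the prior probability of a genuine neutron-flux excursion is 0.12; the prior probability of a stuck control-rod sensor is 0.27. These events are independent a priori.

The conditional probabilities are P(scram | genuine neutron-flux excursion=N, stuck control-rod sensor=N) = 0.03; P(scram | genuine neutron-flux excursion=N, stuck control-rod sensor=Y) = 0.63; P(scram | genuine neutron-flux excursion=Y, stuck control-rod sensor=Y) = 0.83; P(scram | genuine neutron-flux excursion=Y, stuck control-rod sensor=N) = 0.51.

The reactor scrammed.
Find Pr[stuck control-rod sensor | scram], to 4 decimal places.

Pr[stuck control-rod sensor | scram] ≈ 0.7341

Sum P(scram|·) weighted by the priors over the 4 (genuine neutron-flux excursion, stuck control-rod sensor) configurations:
  P(scram) = 0.03×0.88×0.73 + 0.63×0.88×0.27 + 0.51×0.12×0.73 + 0.83×0.12×0.27
        = 0.019272 + 0.149688 + 0.044676 + 0.026892 = 0.240528
Configurations with stuck control-rod sensor contribute 0.176580, so
  P(stuck control-rod sensor | scram) = 0.176580 / 0.240528 ≈ 0.7341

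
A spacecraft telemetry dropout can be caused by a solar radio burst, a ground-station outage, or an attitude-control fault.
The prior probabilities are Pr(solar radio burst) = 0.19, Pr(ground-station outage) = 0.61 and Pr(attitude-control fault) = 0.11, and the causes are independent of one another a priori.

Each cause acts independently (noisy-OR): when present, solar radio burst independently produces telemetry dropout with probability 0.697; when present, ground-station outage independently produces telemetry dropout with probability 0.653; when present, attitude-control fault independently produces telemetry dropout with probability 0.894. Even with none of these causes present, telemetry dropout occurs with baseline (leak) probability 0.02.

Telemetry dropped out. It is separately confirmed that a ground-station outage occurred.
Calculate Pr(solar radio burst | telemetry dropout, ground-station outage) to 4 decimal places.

Under noisy-OR, P(telemetry dropout | causes) = 1 − (1−0.02)·∏(1−qᵢ) over the active causes.
Numerator (weight on configurations with solar radio burst): 0.151676 + 0.020672 = 0.172348
The normalizing constant is 0.65994*0.81*0.89 + 0.963954*0.81*0.11 + 0.896962*0.19*0.89 + 0.989078*0.19*0.11 = 0.733987
P(solar radio burst | telemetry dropout, ground-station outage) = 0.172348/0.733987 ≈ 0.2348

Pr(solar radio burst | telemetry dropout, ground-station outage) ≈ 0.2348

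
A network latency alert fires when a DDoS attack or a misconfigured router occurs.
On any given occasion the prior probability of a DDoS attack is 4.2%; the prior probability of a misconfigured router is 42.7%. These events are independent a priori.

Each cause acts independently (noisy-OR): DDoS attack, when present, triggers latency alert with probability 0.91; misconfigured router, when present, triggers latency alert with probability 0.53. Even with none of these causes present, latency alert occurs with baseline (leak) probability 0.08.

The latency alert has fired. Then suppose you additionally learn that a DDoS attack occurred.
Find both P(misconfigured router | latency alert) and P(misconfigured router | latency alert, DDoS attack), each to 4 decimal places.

Under noisy-OR, P(latency alert | causes) = 1 − (1−0.08)·∏(1−qᵢ) over the active causes.
For the numerator, keep only misconfigured router=true terms: 0.232186 + 0.017236 = 0.249422
Denominator P(latency alert): 0.08*0.958*0.573 + 0.5676*0.958*0.427 + 0.9172*0.042*0.573 + 0.961084*0.042*0.427 = 0.315410
Posterior = 0.249422 / 0.315410 ≈ 0.7908

Now also conditioning on DDoS attack=true:
Weight on misconfigured router=true, given the evidence: 0.961084×0.427 = 0.410383
Denominator P(latency alert | DDoS attack): 0.9172×0.573 + 0.961084×0.427 = 0.935939
Posterior = 0.410383 / 0.935939 ≈ 0.4385

P(misconfigured router | latency alert) ≈ 0.7908; P(misconfigured router | latency alert, DDoS attack) ≈ 0.4385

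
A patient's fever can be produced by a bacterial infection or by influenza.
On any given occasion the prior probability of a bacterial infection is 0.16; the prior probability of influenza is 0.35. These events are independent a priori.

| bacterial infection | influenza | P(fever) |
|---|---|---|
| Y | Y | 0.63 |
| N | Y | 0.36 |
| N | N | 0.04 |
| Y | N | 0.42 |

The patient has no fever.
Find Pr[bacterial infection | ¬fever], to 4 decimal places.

Pr[bacterial infection | ¬fever] ≈ 0.1021

Enumerate the 4 (bacterial infection, influenza) configurations and weight by the priors:
  P(¬fever) = 0.96*0.84*0.65 + 0.64*0.84*0.35 + 0.58*0.16*0.65 + 0.37*0.16*0.35
        = 0.524160 + 0.188160 + 0.060320 + 0.020720 = 0.793360
Keeping only the bacterial infection-present terms gives 0.081040, so
  P(bacterial infection | ¬fever) = 0.081040 / 0.793360 ≈ 0.1021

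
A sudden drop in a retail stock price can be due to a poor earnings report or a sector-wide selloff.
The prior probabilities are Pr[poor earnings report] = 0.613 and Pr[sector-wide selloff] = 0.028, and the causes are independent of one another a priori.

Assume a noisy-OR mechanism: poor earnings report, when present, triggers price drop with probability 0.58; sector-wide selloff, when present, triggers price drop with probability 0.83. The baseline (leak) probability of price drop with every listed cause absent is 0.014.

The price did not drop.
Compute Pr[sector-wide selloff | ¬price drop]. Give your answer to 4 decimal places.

Pr[sector-wide selloff | ¬price drop] ≈ 0.0049

Under noisy-OR, P(price drop | causes) = 1 − (1−0.014)·∏(1−qᵢ) over the active causes.
Enumerate the 4 (poor earnings report, sector-wide selloff) configurations and weight by the priors:
  P(¬price drop) = 0.986×0.387×0.972 + 0.16762×0.387×0.028 + 0.41412×0.613×0.972 + 0.0704×0.613×0.028
        = 0.370898 + 0.001816 + 0.246748 + 0.001208 = 0.620670
The terms with sector-wide selloff present sum to 0.003024, so
  P(sector-wide selloff | ¬price drop) = 0.003024 / 0.620670 ≈ 0.0049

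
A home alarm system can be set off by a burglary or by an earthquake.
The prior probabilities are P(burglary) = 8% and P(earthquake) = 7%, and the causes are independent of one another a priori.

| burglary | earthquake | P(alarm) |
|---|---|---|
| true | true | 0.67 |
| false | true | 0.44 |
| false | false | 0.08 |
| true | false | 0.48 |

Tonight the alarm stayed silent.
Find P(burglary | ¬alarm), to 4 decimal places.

By total probability over the 4 (burglary, earthquake) configurations:
  P(¬alarm) = 0.92*0.92*0.93 + 0.56*0.92*0.07 + 0.52*0.08*0.93 + 0.33*0.08*0.07
        = 0.787152 + 0.036064 + 0.038688 + 0.001848 = 0.863752
Configurations with burglary contribute 0.040536, so
  P(burglary | ¬alarm) = 0.040536 / 0.863752 ≈ 0.0469

P(burglary | ¬alarm) ≈ 0.0469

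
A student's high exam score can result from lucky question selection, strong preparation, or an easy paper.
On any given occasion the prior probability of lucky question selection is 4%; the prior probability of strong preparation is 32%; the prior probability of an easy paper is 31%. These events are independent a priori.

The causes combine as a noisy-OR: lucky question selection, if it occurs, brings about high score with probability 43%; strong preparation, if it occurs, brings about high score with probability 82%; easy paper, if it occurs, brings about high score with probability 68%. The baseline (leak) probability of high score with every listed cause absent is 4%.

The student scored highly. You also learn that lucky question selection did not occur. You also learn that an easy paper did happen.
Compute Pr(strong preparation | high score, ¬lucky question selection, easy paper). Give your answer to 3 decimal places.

Pr(strong preparation | high score, ¬lucky question selection, easy paper) ≈ 0.391

Under noisy-OR, P(high score | causes) = 1 − (1−0.04)·∏(1−qᵢ) over the active causes.
P(high score | ¬lucky question selection, easy paper) = 0.6928×0.68 + 0.944704×0.32 = 0.471104 + 0.302305 = 0.773409
The strong preparation-present share is 0.944704×0.32 = 0.302305.
Hence the posterior is 0.302305/0.773409 ≈ 0.391.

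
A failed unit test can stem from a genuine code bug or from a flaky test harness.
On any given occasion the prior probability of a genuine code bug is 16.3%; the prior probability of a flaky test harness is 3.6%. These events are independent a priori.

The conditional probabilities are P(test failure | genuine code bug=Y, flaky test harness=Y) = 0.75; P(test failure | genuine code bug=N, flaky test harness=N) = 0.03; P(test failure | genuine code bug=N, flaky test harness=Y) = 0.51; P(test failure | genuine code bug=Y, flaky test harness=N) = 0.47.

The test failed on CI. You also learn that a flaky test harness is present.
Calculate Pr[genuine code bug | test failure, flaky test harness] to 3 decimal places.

Pr[genuine code bug | test failure, flaky test harness] ≈ 0.223

Numerator (weight on configurations with genuine code bug): 0.75×0.163 = 0.122250
The normalizing constant is 0.51×0.837 + 0.75×0.163 = 0.549120
Posterior = 0.122250 / 0.549120 ≈ 0.223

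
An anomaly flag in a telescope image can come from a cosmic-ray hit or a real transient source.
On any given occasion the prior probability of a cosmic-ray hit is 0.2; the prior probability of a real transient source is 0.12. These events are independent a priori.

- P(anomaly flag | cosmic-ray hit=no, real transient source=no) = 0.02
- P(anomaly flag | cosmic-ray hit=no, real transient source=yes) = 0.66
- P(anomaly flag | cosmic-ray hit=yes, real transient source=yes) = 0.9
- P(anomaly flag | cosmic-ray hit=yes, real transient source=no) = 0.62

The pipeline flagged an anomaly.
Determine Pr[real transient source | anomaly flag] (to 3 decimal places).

By total probability over the 4 (cosmic-ray hit, real transient source) configurations:
  P(anomaly flag) = 0.02*0.8*0.88 + 0.66*0.8*0.12 + 0.62*0.2*0.88 + 0.9*0.2*0.12
        = 0.014080 + 0.063360 + 0.109120 + 0.021600 = 0.208160
The terms with real transient source present sum to 0.084960, so
  P(real transient source | anomaly flag) = 0.084960 / 0.208160 ≈ 0.408

Pr[real transient source | anomaly flag] ≈ 0.408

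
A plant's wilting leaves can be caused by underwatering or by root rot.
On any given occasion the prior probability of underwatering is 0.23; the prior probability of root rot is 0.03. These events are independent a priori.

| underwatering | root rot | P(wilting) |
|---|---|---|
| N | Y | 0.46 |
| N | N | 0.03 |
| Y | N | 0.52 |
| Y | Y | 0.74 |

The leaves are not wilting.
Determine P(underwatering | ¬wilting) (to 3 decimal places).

P(underwatering | ¬wilting) ≈ 0.129

P(¬wilting) = 0.97·0.77·0.97 + 0.54·0.77·0.03 + 0.48·0.23·0.97 + 0.26·0.23·0.03 = 0.724493 + 0.012474 + 0.107088 + 0.001794 = 0.845849
Of this, 0.108882 comes from 0.107088 + 0.001794 (the underwatering=true cases).
So P(underwatering | ¬wilting) = 0.108882/0.845849 ≈ 0.129.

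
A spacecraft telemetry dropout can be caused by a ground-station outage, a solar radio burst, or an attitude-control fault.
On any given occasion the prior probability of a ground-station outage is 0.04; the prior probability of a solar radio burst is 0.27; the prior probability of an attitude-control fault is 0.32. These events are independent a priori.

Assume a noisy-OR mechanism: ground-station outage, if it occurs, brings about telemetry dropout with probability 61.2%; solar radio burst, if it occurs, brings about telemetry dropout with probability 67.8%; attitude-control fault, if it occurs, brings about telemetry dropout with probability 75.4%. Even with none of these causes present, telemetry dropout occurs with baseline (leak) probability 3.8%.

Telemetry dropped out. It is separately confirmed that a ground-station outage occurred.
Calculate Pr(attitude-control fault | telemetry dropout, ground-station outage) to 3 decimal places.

Under noisy-OR, P(telemetry dropout | causes) = 1 − (1−0.038)·∏(1−qᵢ) over the active causes.
Sum P(telemetry dropout|·) weighted by the priors over the 4 (solar radio burst, attitude-control fault) configurations:
  P(telemetry dropout | ground-station outage) = 0.626744×0.73×0.68 + 0.908179×0.73×0.32 + 0.879812×0.27×0.68 + 0.970434×0.27×0.32
        = 0.311116 + 0.212151 + 0.161533 + 0.083845 = 0.768645
Keeping only the attitude-control fault-present terms gives 0.295996, so
  P(attitude-control fault | telemetry dropout, ground-station outage) = 0.295996 / 0.768645 ≈ 0.385

Pr(attitude-control fault | telemetry dropout, ground-station outage) ≈ 0.385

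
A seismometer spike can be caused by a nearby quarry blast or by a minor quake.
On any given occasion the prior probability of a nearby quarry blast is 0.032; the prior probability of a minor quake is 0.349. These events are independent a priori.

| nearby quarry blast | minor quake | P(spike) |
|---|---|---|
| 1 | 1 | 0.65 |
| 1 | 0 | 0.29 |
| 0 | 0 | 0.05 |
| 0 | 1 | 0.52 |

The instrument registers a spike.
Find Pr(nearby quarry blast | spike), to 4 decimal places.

P(spike) = 0.05·0.968·0.651 + 0.52·0.968·0.349 + 0.29·0.032·0.651 + 0.65·0.032·0.349 = 0.031508 + 0.175673 + 0.006041 + 0.007259 = 0.220481
Of this, 0.013300 comes from 0.006041 + 0.007259 (the nearby quarry blast=true cases).
Hence the posterior is 0.013300/0.220481 ≈ 0.0603.

Pr(nearby quarry blast | spike) ≈ 0.0603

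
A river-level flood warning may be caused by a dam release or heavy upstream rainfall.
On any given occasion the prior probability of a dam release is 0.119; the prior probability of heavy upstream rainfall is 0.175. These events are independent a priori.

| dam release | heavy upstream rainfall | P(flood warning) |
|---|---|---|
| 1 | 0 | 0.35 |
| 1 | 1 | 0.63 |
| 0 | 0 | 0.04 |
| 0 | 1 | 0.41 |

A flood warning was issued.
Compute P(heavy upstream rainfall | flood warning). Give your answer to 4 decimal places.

Sum P(flood warning|·) weighted by the priors over the 4 (dam release, heavy upstream rainfall) configurations:
  P(flood warning) = 0.04·0.881·0.825 + 0.41·0.881·0.175 + 0.35·0.119·0.825 + 0.63·0.119·0.175
        = 0.029073 + 0.063212 + 0.034361 + 0.013120 = 0.139766
Configurations with heavy upstream rainfall contribute 0.076332, so
  P(heavy upstream rainfall | flood warning) = 0.076332 / 0.139766 ≈ 0.5461

P(heavy upstream rainfall | flood warning) ≈ 0.5461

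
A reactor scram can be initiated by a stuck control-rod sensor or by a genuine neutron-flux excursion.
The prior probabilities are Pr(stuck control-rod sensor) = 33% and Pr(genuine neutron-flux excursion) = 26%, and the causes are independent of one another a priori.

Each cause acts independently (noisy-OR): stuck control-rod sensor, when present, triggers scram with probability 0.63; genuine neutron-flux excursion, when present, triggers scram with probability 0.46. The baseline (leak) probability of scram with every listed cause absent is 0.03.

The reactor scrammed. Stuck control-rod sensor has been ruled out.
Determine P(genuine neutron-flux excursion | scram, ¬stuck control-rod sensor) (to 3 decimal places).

Under noisy-OR, P(scram | causes) = 1 − (1−0.03)·∏(1−qᵢ) over the active causes.
P(scram | ¬stuck control-rod sensor) = 0.03×0.74 + 0.4762×0.26 = 0.022200 + 0.123812 = 0.146012
Of this, 0.123812 comes from 0.4762×0.26 (the genuine neutron-flux excursion=true cases).
So P(genuine neutron-flux excursion | scram, ¬stuck control-rod sensor) = 0.123812/0.146012 ≈ 0.848.

P(genuine neutron-flux excursion | scram, ¬stuck control-rod sensor) ≈ 0.848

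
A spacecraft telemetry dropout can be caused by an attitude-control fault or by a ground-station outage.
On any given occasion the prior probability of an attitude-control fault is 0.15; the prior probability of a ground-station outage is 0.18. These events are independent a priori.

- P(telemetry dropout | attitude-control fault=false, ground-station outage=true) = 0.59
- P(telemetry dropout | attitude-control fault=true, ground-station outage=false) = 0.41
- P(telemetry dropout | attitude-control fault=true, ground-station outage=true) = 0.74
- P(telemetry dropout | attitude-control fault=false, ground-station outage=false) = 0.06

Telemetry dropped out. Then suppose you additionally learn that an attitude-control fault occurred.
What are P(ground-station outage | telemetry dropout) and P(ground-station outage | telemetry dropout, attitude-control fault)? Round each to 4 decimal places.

Numerator (weight on configurations with ground-station outage): 0.090270 + 0.019980 = 0.110250
Denominator P(telemetry dropout): 0.06×0.85×0.82 + 0.59×0.85×0.18 + 0.41×0.15×0.82 + 0.74×0.15×0.18 = 0.202500
P(ground-station outage | telemetry dropout) = 0.110250/0.202500 ≈ 0.5444

Now also conditioning on attitude-control fault=true:
P(telemetry dropout | attitude-control fault) = 0.41·0.82 + 0.74·0.18 = 0.336200 + 0.133200 = 0.469400
Restricting to configurations with ground-station outage present: 0.74·0.18 = 0.133200.
P(ground-station outage | telemetry dropout, attitude-control fault) = 0.133200 / 0.469400 ≈ 0.2838
This is intercausal reasoning (explaining away): once attitude-control fault accounts for the telemetry dropout, ground-station outage becomes less likely.

P(ground-station outage | telemetry dropout) ≈ 0.5444; P(ground-station outage | telemetry dropout, attitude-control fault) ≈ 0.2838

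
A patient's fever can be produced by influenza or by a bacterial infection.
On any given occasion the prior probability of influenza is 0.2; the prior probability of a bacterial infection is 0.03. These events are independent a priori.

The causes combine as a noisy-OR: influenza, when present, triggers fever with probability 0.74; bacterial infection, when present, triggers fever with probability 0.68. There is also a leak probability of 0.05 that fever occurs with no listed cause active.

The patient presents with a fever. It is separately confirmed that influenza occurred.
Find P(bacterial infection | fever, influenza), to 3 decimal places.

Under noisy-OR, P(fever | causes) = 1 − (1−0.05)·∏(1−qᵢ) over the active causes.
Weight on bacterial infection=true, given the evidence: 0.92096*0.03 = 0.027629
Denominator P(fever | influenza): 0.753*0.97 + 0.92096*0.03 = 0.758039
P(bacterial infection | fever, influenza) = 0.027629/0.758039 ≈ 0.036

P(bacterial infection | fever, influenza) ≈ 0.036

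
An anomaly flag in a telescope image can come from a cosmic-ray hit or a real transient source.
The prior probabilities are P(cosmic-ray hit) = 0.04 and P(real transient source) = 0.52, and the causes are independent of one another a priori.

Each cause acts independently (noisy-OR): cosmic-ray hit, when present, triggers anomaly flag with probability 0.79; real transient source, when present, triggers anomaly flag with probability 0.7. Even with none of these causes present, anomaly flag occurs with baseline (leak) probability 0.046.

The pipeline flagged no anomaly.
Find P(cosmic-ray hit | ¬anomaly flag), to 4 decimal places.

Under noisy-OR, P(anomaly flag | causes) = 1 − (1−0.046)·∏(1−qᵢ) over the active causes.
Numerator (weight on configurations with cosmic-ray hit): 0.003847 + 0.001250 = 0.005097
The normalizing constant is 0.954·0.96·0.48 + 0.2862·0.96·0.52 + 0.20034·0.04·0.48 + 0.060102·0.04·0.52 = 0.587571
P(cosmic-ray hit | ¬anomaly flag) = 0.005097/0.587571 ≈ 0.0087

P(cosmic-ray hit | ¬anomaly flag) ≈ 0.0087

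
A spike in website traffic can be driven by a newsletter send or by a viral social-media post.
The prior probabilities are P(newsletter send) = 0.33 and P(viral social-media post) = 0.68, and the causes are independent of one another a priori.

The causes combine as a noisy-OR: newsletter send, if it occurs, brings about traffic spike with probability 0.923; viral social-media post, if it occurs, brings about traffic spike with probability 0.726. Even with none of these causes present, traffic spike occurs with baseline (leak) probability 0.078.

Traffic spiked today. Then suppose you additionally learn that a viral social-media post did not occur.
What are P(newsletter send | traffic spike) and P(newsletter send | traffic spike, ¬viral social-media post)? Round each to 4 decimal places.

Under noisy-OR, P(traffic spike | causes) = 1 − (1−0.078)·∏(1−qᵢ) over the active causes.
P(traffic spike) = 0.078×0.67×0.32 + 0.747372×0.67×0.68 + 0.929006×0.33×0.32 + 0.980548×0.33×0.68 = 0.016723 + 0.340503 + 0.098103 + 0.220035 = 0.675364
Restricting to configurations with newsletter send present: 0.098103 + 0.220035 = 0.318138.
P(newsletter send | traffic spike) = 0.318138 / 0.675364 ≈ 0.4711

Now also conditioning on viral social-media post≠true:
Weight on newsletter send=true, given the evidence: 0.929006*0.33 = 0.306572
The normalizing constant is 0.078*0.67 + 0.929006*0.33 = 0.358832
P(newsletter send | traffic spike, ¬viral social-media post) = 0.306572/0.358832 ≈ 0.8544
Ruling out viral social-media post raises the posterior on newsletter send — the flip side of explaining away.

P(newsletter send | traffic spike) ≈ 0.4711; P(newsletter send | traffic spike, ¬viral social-media post) ≈ 0.8544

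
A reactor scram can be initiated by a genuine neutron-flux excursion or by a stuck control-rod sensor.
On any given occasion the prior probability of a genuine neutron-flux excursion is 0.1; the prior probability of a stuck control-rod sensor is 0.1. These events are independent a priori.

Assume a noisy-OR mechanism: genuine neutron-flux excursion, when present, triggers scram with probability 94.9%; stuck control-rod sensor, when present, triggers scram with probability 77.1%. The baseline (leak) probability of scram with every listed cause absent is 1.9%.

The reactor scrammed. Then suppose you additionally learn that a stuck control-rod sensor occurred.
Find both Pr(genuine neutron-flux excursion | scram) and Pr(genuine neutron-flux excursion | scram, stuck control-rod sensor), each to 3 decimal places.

Under noisy-OR, P(scram | causes) = 1 − (1−0.019)·∏(1−qᵢ) over the active causes.
P(scram) = 0.019*0.9*0.9 + 0.775351*0.9*0.1 + 0.949969*0.1*0.9 + 0.988543*0.1*0.1 = 0.015390 + 0.069782 + 0.085497 + 0.009885 = 0.180554
The genuine neutron-flux excursion-present share is 0.085497 + 0.009885 = 0.095382.
So P(genuine neutron-flux excursion | scram) = 0.095382/0.180554 ≈ 0.528.

With the extra evidence:
P(scram | stuck control-rod sensor) = 0.775351*0.9 + 0.988543*0.1 = 0.697816 + 0.098854 = 0.796670
Restricting to configurations with genuine neutron-flux excursion present: 0.988543*0.1 = 0.098854.
So P(genuine neutron-flux excursion | scram, stuck control-rod sensor) = 0.098854/0.796670 ≈ 0.124.
Conditioning on stuck control-rod sensor lowers the posterior on genuine neutron-flux excursion: the classic explaining-away effect in a common-effect structure.

Pr(genuine neutron-flux excursion | scram) ≈ 0.528; Pr(genuine neutron-flux excursion | scram, stuck control-rod sensor) ≈ 0.124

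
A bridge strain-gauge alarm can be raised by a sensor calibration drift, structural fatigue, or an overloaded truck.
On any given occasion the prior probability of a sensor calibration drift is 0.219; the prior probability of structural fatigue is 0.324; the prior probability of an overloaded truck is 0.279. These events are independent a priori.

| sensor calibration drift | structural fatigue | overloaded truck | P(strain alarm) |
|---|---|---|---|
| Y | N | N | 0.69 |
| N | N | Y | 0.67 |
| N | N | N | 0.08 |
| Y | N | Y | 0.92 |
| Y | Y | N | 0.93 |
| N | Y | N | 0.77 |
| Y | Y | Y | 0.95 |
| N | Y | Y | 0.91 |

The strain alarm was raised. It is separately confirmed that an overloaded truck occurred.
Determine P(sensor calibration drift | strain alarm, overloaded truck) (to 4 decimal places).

By total probability over the 4 (sensor calibration drift, structural fatigue) configurations:
  P(strain alarm | overloaded truck) = 0.67×0.781×0.676 + 0.91×0.781×0.324 + 0.92×0.219×0.676 + 0.95×0.219×0.324
        = 0.353731 + 0.230270 + 0.136200 + 0.067408 = 0.787609
The terms with sensor calibration drift present sum to 0.203608, so
  P(sensor calibration drift | strain alarm, overloaded truck) = 0.203608 / 0.787609 ≈ 0.2585

P(sensor calibration drift | strain alarm, overloaded truck) ≈ 0.2585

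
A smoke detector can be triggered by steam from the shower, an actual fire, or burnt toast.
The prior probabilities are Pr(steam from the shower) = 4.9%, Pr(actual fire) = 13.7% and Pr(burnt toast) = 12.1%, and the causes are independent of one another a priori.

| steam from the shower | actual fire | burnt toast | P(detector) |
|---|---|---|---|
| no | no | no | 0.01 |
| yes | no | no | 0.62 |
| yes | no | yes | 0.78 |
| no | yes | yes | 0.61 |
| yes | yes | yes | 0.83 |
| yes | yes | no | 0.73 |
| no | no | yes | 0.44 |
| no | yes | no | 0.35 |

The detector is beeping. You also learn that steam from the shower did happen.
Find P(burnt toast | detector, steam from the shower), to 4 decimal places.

P(burnt toast | detector, steam from the shower) ≈ 0.1457

For the numerator, keep only burnt toast=true terms: 0.081450 + 0.013759 = 0.095209
Denominator P(detector | steam from the shower): 0.62*0.863*0.879 + 0.78*0.863*0.121 + 0.73*0.137*0.879 + 0.83*0.137*0.121 = 0.653436
Posterior = 0.095209 / 0.653436 ≈ 0.1457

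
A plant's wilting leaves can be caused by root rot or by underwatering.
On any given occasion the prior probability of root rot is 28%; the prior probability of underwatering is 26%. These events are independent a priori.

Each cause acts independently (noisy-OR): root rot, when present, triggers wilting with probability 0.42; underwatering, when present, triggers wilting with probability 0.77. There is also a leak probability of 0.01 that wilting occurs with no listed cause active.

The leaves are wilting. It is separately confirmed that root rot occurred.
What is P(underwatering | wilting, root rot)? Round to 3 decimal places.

Under noisy-OR, P(wilting | causes) = 1 − (1−0.01)·∏(1−qᵢ) over the active causes.
P(wilting | root rot) = 0.4258×0.74 + 0.867934×0.26 = 0.315092 + 0.225663 = 0.540755
Restricting to configurations with underwatering present: 0.867934×0.26 = 0.225663.
Hence the posterior is 0.225663/0.540755 ≈ 0.417.

P(underwatering | wilting, root rot) ≈ 0.417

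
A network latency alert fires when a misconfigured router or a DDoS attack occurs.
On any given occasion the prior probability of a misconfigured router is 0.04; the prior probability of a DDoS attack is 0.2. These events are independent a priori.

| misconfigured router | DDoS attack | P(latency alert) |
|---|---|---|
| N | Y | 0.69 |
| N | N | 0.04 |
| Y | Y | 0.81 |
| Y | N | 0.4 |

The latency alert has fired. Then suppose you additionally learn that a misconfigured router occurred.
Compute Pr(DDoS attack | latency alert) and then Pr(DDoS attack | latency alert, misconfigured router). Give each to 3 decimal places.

P(latency alert) = 0.04·0.96·0.8 + 0.69·0.96·0.2 + 0.4·0.04·0.8 + 0.81·0.04·0.2 = 0.030720 + 0.132480 + 0.012800 + 0.006480 = 0.182480
Restricting to configurations with DDoS attack present: 0.132480 + 0.006480 = 0.138960.
P(DDoS attack | latency alert) = 0.138960 / 0.182480 ≈ 0.762

Now also conditioning on misconfigured router=true:
P(latency alert | misconfigured router) = 0.4·0.8 + 0.81·0.2 = 0.320000 + 0.162000 = 0.482000
The DDoS attack-present share is 0.81·0.2 = 0.162000.
So P(DDoS attack | latency alert, misconfigured router) = 0.162000/0.482000 ≈ 0.336.

Pr(DDoS attack | latency alert) ≈ 0.762; Pr(DDoS attack | latency alert, misconfigured router) ≈ 0.336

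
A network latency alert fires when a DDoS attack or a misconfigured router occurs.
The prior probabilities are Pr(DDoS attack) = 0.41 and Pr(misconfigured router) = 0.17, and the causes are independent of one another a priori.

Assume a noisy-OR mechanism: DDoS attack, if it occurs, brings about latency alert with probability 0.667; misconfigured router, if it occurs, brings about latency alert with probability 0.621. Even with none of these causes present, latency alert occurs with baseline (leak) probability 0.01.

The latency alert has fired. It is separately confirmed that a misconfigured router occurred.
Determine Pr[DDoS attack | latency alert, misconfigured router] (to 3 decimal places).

Pr[DDoS attack | latency alert, misconfigured router] ≈ 0.493

Under noisy-OR, P(latency alert | causes) = 1 − (1−0.01)·∏(1−qᵢ) over the active causes.
By total probability over both values of DDoS attack:
  P(latency alert | misconfigured router) = 0.62479*0.59 + 0.875055*0.41
        = 0.368626 + 0.358773 = 0.727399
Configurations with DDoS attack contribute 0.358773, so
  P(DDoS attack | latency alert, misconfigured router) = 0.358773 / 0.727399 ≈ 0.493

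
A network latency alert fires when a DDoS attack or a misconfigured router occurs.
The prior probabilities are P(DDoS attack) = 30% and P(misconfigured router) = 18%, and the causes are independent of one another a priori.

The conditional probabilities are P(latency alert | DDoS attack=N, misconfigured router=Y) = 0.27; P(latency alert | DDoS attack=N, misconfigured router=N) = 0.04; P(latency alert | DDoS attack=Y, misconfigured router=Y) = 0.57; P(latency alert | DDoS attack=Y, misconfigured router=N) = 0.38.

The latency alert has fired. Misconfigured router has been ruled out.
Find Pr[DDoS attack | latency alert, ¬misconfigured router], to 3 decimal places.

For the numerator, keep only DDoS attack=true terms: 0.38×0.3 = 0.114000
Normalizer over all consistent configurations: 0.04×0.7 + 0.38×0.3 = 0.142000
Posterior = 0.114000 / 0.142000 ≈ 0.803

Pr[DDoS attack | latency alert, ¬misconfigured router] ≈ 0.803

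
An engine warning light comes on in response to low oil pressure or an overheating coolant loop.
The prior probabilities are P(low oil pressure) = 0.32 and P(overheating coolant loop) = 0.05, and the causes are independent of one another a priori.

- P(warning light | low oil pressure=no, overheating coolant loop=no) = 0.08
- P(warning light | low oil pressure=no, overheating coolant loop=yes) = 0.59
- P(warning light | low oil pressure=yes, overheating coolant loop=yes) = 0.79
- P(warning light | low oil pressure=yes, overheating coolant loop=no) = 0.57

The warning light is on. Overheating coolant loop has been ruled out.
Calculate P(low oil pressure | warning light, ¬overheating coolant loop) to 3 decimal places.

Numerator (weight on configurations with low oil pressure): 0.57*0.32 = 0.182400
The normalizing constant is 0.08*0.68 + 0.57*0.32 = 0.236800
Posterior = 0.182400 / 0.236800 ≈ 0.770

P(low oil pressure | warning light, ¬overheating coolant loop) ≈ 0.770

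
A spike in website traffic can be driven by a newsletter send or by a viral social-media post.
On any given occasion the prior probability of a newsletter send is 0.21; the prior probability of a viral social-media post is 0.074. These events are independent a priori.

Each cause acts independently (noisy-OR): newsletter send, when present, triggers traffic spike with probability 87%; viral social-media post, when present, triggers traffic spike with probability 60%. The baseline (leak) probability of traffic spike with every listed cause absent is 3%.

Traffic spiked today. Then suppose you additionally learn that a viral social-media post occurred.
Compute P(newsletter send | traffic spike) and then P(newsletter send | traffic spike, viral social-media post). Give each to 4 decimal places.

P(newsletter send | traffic spike) ≈ 0.7619; P(newsletter send | traffic spike, viral social-media post) ≈ 0.2920

Under noisy-OR, P(traffic spike | causes) = 1 − (1−0.03)·∏(1−qᵢ) over the active causes.
By total probability over the 4 (newsletter send, viral social-media post) configurations:
  P(traffic spike) = 0.03*0.79*0.926 + 0.612*0.79*0.074 + 0.8739*0.21*0.926 + 0.94956*0.21*0.074
        = 0.021946 + 0.035778 + 0.169939 + 0.014756 = 0.242419
Keeping only the newsletter send-present terms gives 0.184695, so
  P(newsletter send | traffic spike) = 0.184695 / 0.242419 ≈ 0.7619

Now condition on the additional information:
P(traffic spike | viral social-media post) = 0.612*0.79 + 0.94956*0.21 = 0.483480 + 0.199408 = 0.682888
Of this, 0.199408 comes from 0.94956*0.21 (the newsletter send=true cases).
So P(newsletter send | traffic spike, viral social-media post) = 0.199408/0.682888 ≈ 0.2920.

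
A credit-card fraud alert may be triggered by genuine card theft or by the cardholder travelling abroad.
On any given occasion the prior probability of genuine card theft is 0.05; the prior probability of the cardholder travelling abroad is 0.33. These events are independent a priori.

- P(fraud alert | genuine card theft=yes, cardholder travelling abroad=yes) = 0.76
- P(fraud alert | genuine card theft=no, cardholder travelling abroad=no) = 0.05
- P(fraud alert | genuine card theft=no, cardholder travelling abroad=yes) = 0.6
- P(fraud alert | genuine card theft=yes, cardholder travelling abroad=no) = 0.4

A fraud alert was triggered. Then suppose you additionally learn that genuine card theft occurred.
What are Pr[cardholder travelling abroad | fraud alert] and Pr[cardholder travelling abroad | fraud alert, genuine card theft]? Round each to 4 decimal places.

Pr[cardholder travelling abroad | fraud alert] ≈ 0.8161; Pr[cardholder travelling abroad | fraud alert, genuine card theft] ≈ 0.4834

P(fraud alert) = 0.05*0.95*0.67 + 0.6*0.95*0.33 + 0.4*0.05*0.67 + 0.76*0.05*0.33 = 0.031825 + 0.188100 + 0.013400 + 0.012540 = 0.245865
The cardholder travelling abroad-present share is 0.188100 + 0.012540 = 0.200640.
So P(cardholder travelling abroad | fraud alert) = 0.200640/0.245865 ≈ 0.8161.

Now also conditioning on genuine card theft=true:
Weight on cardholder travelling abroad=true, given the evidence: 0.76×0.33 = 0.250800
The normalizing constant is 0.4×0.67 + 0.76×0.33 = 0.518800
Posterior = 0.250800 / 0.518800 ≈ 0.4834
— genuine card theft explains away the evidence for cardholder travelling abroad.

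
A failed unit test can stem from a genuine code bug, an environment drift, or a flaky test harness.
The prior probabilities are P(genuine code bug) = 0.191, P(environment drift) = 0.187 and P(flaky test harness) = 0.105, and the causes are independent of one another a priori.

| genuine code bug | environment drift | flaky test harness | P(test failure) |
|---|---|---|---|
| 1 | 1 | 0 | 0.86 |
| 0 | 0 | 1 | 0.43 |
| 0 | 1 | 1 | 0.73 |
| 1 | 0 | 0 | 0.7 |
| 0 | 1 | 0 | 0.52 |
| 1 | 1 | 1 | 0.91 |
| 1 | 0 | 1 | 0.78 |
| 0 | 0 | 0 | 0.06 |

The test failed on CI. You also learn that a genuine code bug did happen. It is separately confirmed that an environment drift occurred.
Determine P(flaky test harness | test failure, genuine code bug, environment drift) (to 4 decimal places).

P(flaky test harness | test failure, genuine code bug, environment drift) ≈ 0.1104

P(test failure | genuine code bug, environment drift) = 0.86·0.895 + 0.91·0.105 = 0.769700 + 0.095550 = 0.865250
Restricting to configurations with flaky test harness present: 0.91·0.105 = 0.095550.
P(flaky test harness | test failure, genuine code bug, environment drift) = 0.095550 / 0.865250 ≈ 0.1104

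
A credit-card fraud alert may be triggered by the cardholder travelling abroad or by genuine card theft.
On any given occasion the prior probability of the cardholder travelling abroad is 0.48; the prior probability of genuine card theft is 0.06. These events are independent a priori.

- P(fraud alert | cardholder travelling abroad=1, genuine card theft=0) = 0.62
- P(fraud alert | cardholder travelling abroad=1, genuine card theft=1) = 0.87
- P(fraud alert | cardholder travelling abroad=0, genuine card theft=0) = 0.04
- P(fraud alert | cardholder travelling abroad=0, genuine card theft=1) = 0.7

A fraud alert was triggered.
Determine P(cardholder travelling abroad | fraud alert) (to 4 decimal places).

By total probability over the 4 (cardholder travelling abroad, genuine card theft) configurations:
  P(fraud alert) = 0.04*0.52*0.94 + 0.7*0.52*0.06 + 0.62*0.48*0.94 + 0.87*0.48*0.06
        = 0.019552 + 0.021840 + 0.279744 + 0.025056 = 0.346192
The terms with cardholder travelling abroad present sum to 0.304800, so
  P(cardholder travelling abroad | fraud alert) = 0.304800 / 0.346192 ≈ 0.8804

P(cardholder travelling abroad | fraud alert) ≈ 0.8804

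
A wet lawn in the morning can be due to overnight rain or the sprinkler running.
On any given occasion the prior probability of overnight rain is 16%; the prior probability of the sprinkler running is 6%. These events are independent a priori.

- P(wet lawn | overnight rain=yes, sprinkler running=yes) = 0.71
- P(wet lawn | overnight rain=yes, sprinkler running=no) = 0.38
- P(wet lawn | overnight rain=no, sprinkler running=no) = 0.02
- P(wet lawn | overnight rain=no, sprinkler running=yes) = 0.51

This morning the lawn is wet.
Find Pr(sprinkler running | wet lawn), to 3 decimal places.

By total probability over the 4 (overnight rain, sprinkler running) configurations:
  P(wet lawn) = 0.02*0.84*0.94 + 0.51*0.84*0.06 + 0.38*0.16*0.94 + 0.71*0.16*0.06
        = 0.015792 + 0.025704 + 0.057152 + 0.006816 = 0.105464
Configurations with sprinkler running contribute 0.032520, so
  P(sprinkler running | wet lawn) = 0.032520 / 0.105464 ≈ 0.308

Pr(sprinkler running | wet lawn) ≈ 0.308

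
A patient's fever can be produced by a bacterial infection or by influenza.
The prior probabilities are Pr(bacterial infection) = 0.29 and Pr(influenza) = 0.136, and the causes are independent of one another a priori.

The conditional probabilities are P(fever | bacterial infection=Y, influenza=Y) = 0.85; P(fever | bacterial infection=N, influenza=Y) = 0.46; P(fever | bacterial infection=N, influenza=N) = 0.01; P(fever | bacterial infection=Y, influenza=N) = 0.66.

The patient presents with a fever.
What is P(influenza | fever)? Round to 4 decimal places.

Sum P(fever|·) weighted by the priors over the 4 (bacterial infection, influenza) configurations:
  P(fever) = 0.01*0.71*0.864 + 0.46*0.71*0.136 + 0.66*0.29*0.864 + 0.85*0.29*0.136
        = 0.006134 + 0.044418 + 0.165370 + 0.033524 = 0.249446
Configurations with influenza contribute 0.077942, so
  P(influenza | fever) = 0.077942 / 0.249446 ≈ 0.3125

P(influenza | fever) ≈ 0.3125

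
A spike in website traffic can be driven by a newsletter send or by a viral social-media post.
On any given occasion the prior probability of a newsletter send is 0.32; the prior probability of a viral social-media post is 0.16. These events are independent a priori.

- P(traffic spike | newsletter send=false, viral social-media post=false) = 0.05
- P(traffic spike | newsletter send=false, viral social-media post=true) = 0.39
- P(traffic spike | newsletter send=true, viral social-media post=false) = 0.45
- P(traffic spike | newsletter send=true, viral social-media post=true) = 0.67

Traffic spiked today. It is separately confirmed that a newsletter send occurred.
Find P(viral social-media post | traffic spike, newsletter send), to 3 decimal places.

For the numerator, keep only viral social-media post=true terms: 0.67·0.16 = 0.107200
Denominator P(traffic spike | newsletter send): 0.45·0.84 + 0.67·0.16 = 0.485200
P(viral social-media post | traffic spike, newsletter send) = 0.107200/0.485200 ≈ 0.221

P(viral social-media post | traffic spike, newsletter send) ≈ 0.221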